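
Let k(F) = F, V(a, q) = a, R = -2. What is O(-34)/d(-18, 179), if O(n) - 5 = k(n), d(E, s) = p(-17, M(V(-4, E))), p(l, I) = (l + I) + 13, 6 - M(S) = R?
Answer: -29/4 ≈ -7.2500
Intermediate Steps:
M(S) = 8 (M(S) = 6 - 1*(-2) = 6 + 2 = 8)
p(l, I) = 13 + I + l (p(l, I) = (I + l) + 13 = 13 + I + l)
d(E, s) = 4 (d(E, s) = 13 + 8 - 17 = 4)
O(n) = 5 + n
O(-34)/d(-18, 179) = (5 - 34)/4 = -29*1/4 = -29/4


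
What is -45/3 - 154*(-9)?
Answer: 1371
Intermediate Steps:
-45/3 - 154*(-9) = -45*1/3 + 1386 = -15 + 1386 = 1371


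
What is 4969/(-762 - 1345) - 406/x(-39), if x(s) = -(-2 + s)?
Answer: -1059171/86387 ≈ -12.261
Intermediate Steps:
x(s) = 2 - s
4969/(-762 - 1345) - 406/x(-39) = 4969/(-762 - 1345) - 406/(2 - 1*(-39)) = 4969/(-2107) - 406/(2 + 39) = 4969*(-1/2107) - 406/41 = -4969/2107 - 406*1/41 = -4969/2107 - 406/41 = -1059171/86387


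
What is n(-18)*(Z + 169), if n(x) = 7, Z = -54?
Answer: 805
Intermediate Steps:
n(-18)*(Z + 169) = 7*(-54 + 169) = 7*115 = 805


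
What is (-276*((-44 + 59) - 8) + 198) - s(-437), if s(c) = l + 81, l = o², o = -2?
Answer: -1819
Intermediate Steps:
l = 4 (l = (-2)² = 4)
s(c) = 85 (s(c) = 4 + 81 = 85)
(-276*((-44 + 59) - 8) + 198) - s(-437) = (-276*((-44 + 59) - 8) + 198) - 1*85 = (-276*(15 - 8) + 198) - 85 = (-276*7 + 198) - 85 = (-1932 + 198) - 85 = -1734 - 85 = -1819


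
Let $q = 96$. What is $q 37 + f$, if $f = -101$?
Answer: $3451$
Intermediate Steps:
$q 37 + f = 96 \cdot 37 - 101 = 3552 - 101 = 3451$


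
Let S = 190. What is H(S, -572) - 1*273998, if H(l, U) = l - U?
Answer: -273236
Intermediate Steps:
H(S, -572) - 1*273998 = (190 - 1*(-572)) - 1*273998 = (190 + 572) - 273998 = 762 - 273998 = -273236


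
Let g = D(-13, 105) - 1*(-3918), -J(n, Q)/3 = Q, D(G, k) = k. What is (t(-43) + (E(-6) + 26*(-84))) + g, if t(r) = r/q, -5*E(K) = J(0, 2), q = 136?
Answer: 1251121/680 ≈ 1839.9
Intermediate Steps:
J(n, Q) = -3*Q
E(K) = 6/5 (E(K) = -(-3)*2/5 = -⅕*(-6) = 6/5)
g = 4023 (g = 105 - 1*(-3918) = 105 + 3918 = 4023)
t(r) = r/136
(t(-43) + (E(-6) + 26*(-84))) + g = ((1/136)*(-43) + (6/5 + 26*(-84))) + 4023 = (-43/136 + (6/5 - 2184)) + 4023 = (-43/136 - 10914/5) + 4023 = -1484519/680 + 4023 = 1251121/680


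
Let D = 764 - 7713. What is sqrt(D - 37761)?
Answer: I*sqrt(44710) ≈ 211.45*I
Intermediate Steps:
D = -6949
sqrt(D - 37761) = sqrt(-6949 - 37761) = sqrt(-44710) = I*sqrt(44710)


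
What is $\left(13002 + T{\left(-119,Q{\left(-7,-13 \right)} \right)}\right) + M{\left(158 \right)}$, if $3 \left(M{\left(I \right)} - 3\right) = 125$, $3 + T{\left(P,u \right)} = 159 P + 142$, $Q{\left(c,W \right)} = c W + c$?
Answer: $- \frac{17206}{3} \approx -5735.3$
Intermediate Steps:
$Q{\left(c,W \right)} = c + W c$ ($Q{\left(c,W \right)} = W c + c = c + W c$)
$T{\left(P,u \right)} = 139 + 159 P$ ($T{\left(P,u \right)} = -3 + \left(159 P + 142\right) = -3 + \left(142 + 159 P\right) = 139 + 159 P$)
$M{\left(I \right)} = \frac{134}{3}$ ($M{\left(I \right)} = 3 + \frac{1}{3} \cdot 125 = 3 + \frac{125}{3} = \frac{134}{3}$)
$\left(13002 + T{\left(-119,Q{\left(-7,-13 \right)} \right)}\right) + M{\left(158 \right)} = \left(13002 + \left(139 + 159 \left(-119\right)\right)\right) + \frac{134}{3} = \left(13002 + \left(139 - 18921\right)\right) + \frac{134}{3} = \left(13002 - 18782\right) + \frac{134}{3} = -5780 + \frac{134}{3} = - \frac{17206}{3}$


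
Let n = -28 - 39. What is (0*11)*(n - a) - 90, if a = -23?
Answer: -90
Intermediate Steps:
n = -67
(0*11)*(n - a) - 90 = (0*11)*(-67 - 1*(-23)) - 90 = 0*(-67 + 23) - 90 = 0*(-44) - 90 = 0 - 90 = -90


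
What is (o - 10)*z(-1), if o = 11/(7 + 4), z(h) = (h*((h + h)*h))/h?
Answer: -18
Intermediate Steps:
z(h) = 2*h² (z(h) = (h*((2*h)*h))/h = (h*(2*h²))/h = (2*h³)/h = 2*h²)
o = 1 (o = 11/11 = 11*(1/11) = 1)
(o - 10)*z(-1) = (1 - 10)*(2*(-1)²) = -18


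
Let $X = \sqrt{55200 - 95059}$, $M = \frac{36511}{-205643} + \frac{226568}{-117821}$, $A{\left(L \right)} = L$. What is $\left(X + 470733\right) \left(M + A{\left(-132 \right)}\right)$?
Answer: $- \frac{1529472863372227083}{24229063903} - \frac{3249130320951 i \sqrt{39859}}{24229063903} \approx -6.3126 \cdot 10^{7} - 26773.0 i$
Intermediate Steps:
$M = - \frac{50893885755}{24229063903}$ ($M = 36511 \left(- \frac{1}{205643}\right) + 226568 \left(- \frac{1}{117821}\right) = - \frac{36511}{205643} - \frac{226568}{117821} = - \frac{50893885755}{24229063903} \approx -2.1005$)
$X = i \sqrt{39859}$ ($X = \sqrt{-39859} = i \sqrt{39859} \approx 199.65 i$)
$\left(X + 470733\right) \left(M + A{\left(-132 \right)}\right) = \left(i \sqrt{39859} + 470733\right) \left(- \frac{50893885755}{24229063903} - 132\right) = \left(470733 + i \sqrt{39859}\right) \left(- \frac{3249130320951}{24229063903}\right) = - \frac{1529472863372227083}{24229063903} - \frac{3249130320951 i \sqrt{39859}}{24229063903}$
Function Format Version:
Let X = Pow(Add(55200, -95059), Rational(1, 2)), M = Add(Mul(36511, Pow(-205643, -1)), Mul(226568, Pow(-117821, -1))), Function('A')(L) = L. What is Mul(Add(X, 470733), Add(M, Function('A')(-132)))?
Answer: Add(Rational(-1529472863372227083, 24229063903), Mul(Rational(-3249130320951, 24229063903), I, Pow(39859, Rational(1, 2)))) ≈ Add(-6.3126e+7, Mul(-26773., I))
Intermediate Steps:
M = Rational(-50893885755, 24229063903) (M = Add(Mul(36511, Rational(-1, 205643)), Mul(226568, Rational(-1, 117821))) = Add(Rational(-36511, 205643), Rational(-226568, 117821)) = Rational(-50893885755, 24229063903) ≈ -2.1005)
X = Mul(I, Pow(39859, Rational(1, 2))) (X = Pow(-39859, Rational(1, 2)) = Mul(I, Pow(39859, Rational(1, 2))) ≈ Mul(199.65, I))
Mul(Add(X, 470733), Add(M, Function('A')(-132))) = Mul(Add(Mul(I, Pow(39859, Rational(1, 2))), 470733), Add(Rational(-50893885755, 24229063903), -132)) = Mul(Add(470733, Mul(I, Pow(39859, Rational(1, 2)))), Rational(-3249130320951, 24229063903)) = Add(Rational(-1529472863372227083, 24229063903), Mul(Rational(-3249130320951, 24229063903), I, Pow(39859, Rational(1, 2))))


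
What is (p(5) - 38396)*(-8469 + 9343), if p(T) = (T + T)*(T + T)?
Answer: -33470704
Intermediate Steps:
p(T) = 4*T**2 (p(T) = (2*T)*(2*T) = 4*T**2)
(p(5) - 38396)*(-8469 + 9343) = (4*5**2 - 38396)*(-8469 + 9343) = (4*25 - 38396)*874 = (100 - 38396)*874 = -38296*874 = -33470704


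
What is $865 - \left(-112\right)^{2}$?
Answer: $-11679$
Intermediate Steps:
$865 - \left(-112\right)^{2} = 865 - 12544 = -11679$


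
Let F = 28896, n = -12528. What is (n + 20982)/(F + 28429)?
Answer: 8454/57325 ≈ 0.14748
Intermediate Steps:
(n + 20982)/(F + 28429) = (-12528 + 20982)/(28896 + 28429) = 8454/57325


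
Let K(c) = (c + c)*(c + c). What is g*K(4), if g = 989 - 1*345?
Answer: 41216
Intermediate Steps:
K(c) = 4*c² (K(c) = (2*c)*(2*c) = 4*c²)
g = 644 (g = 989 - 345 = 644)
g*K(4) = 644*(4*4²) = 644*(4*16) = 644*64 = 41216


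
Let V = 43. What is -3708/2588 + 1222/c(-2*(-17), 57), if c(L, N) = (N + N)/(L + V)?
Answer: 30386570/36879 ≈ 823.95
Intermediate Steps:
c(L, N) = 2*N/(43 + L) (c(L, N) = (N + N)/(L + 43) = (2*N)/(43 + L) = 2*N/(43 + L))
-3708/2588 + 1222/c(-2*(-17), 57) = -3708/2588 + 1222/((2*57/(43 - 2*(-17)))) = -3708*1/2588 + 1222/((2*57/(43 + 34))) = -927/647 + 1222/((2*57/77)) = -927/647 + 1222/((2*57*(1/77))) = -927/647 + 1222/(114/77) = -927/647 + 1222*(77/114) = -927/647 + 47047/57 = 30386570/36879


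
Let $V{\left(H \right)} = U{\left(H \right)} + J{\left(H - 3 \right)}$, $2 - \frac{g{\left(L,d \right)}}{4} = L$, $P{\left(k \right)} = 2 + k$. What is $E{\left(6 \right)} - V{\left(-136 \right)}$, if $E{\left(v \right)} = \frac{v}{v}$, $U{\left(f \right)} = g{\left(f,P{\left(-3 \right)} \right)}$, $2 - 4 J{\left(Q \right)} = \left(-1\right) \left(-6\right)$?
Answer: $-550$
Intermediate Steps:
$J{\left(Q \right)} = -1$ ($J{\left(Q \right)} = \frac{1}{2} - \frac{\left(-1\right) \left(-6\right)}{4} = \frac{1}{2} - \frac{3}{2} = -1$)
$g{\left(L,d \right)} = 8 - 4 L$
$U{\left(f \right)} = 8 - 4 f$
$V{\left(H \right)} = 7 - 4 H$ ($V{\left(H \right)} = \left(8 - 4 H\right) - 1 = 7 - 4 H$)
$E{\left(v \right)} = 1$
$E{\left(6 \right)} - V{\left(-136 \right)} = 1 - \left(7 - -544\right) = 1 - \left(7 + 544\right) = 1 - 551 = -550$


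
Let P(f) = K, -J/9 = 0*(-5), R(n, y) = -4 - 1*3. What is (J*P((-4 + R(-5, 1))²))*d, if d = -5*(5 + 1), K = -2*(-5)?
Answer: 0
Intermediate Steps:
R(n, y) = -7 (R(n, y) = -4 - 3 = -7)
J = 0 (J = -0*(-5) = -9*0 = 0)
K = 10
P(f) = 10
d = -30 (d = -5*6 = -30)
(J*P((-4 + R(-5, 1))²))*d = (0*10)*(-30) = 0*(-30) = 0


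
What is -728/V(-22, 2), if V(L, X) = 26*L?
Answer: 14/11 ≈ 1.2727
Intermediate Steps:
-728/V(-22, 2) = -728/(26*(-22)) = -728/(-572) = -728*(-1/572) = 14/11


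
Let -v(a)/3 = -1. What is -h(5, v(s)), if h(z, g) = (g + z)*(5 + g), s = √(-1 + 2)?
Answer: -64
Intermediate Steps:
s = 1 (s = √1 = 1)
v(a) = 3 (v(a) = -3*(-1) = 3)
h(z, g) = (5 + g)*(g + z)
-h(5, v(s)) = -(3² + 5*3 + 5*5 + 3*5) = -(9 + 15 + 25 + 15) = -1*64 = -64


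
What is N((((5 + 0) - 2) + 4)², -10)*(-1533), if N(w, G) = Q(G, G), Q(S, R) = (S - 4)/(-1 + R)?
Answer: -21462/11 ≈ -1951.1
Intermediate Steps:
Q(S, R) = (-4 + S)/(-1 + R)
N(w, G) = (-4 + G)/(-1 + G)
N((((5 + 0) - 2) + 4)², -10)*(-1533) = ((-4 - 10)/(-1 - 10))*(-1533) = (-14/(-11))*(-1533) = -1/11*(-14)*(-1533) = (14/11)*(-1533) = -21462/11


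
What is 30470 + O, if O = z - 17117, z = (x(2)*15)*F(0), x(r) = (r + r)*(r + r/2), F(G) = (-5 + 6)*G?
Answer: 13353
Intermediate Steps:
F(G) = G (F(G) = 1*G = G)
x(r) = 3*r² (x(r) = (2*r)*(r + r*(½)) = (2*r)*(r + r/2) = (2*r)*(3*r/2) = 3*r²)
z = 0 (z = ((3*2²)*15)*0 = ((3*4)*15)*0 = (12*15)*0 = 180*0 = 0)
O = -17117 (O = 0 - 17117 = -17117)
30470 + O = 30470 - 17117 = 13353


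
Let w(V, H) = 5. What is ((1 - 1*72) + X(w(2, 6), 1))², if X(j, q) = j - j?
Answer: 5041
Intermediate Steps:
X(j, q) = 0
((1 - 1*72) + X(w(2, 6), 1))² = ((1 - 1*72) + 0)² = ((1 - 72) + 0)² = (-71 + 0)² = (-71)² = 5041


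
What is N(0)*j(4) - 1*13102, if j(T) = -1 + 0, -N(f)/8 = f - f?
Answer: -13102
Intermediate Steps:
N(f) = 0 (N(f) = -8*(f - f) = -8*0 = 0)
j(T) = -1
N(0)*j(4) - 1*13102 = 0*(-1) - 1*13102 = 0 - 13102 = -13102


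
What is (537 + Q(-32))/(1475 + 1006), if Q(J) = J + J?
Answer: 473/2481 ≈ 0.19065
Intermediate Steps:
Q(J) = 2*J
(537 + Q(-32))/(1475 + 1006) = (537 + 2*(-32))/(1475 + 1006) = (537 - 64)/2481 = 473*(1/2481) = 473/2481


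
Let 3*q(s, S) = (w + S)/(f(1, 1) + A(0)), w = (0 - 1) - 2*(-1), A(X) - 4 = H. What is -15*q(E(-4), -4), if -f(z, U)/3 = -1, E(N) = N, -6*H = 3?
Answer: 30/13 ≈ 2.3077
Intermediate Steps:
H = -½ (H = -⅙*3 = -½ ≈ -0.50000)
f(z, U) = 3 (f(z, U) = -3*(-1) = 3)
A(X) = 7/2 (A(X) = 4 - ½ = 7/2)
w = 1 (w = -1 + 2 = 1)
q(s, S) = 2/39 + 2*S/39 (q(s, S) = ((1 + S)/(3 + 7/2))/3 = ((1 + S)/(13/2))/3 = ((1 + S)*(2/13))/3 = (2/13 + 2*S/13)/3 = 2/39 + 2*S/39)
-15*q(E(-4), -4) = -15*(2/39 + (2/39)*(-4)) = -15*(2/39 - 8/39) = -15*(-2/13) = 30/13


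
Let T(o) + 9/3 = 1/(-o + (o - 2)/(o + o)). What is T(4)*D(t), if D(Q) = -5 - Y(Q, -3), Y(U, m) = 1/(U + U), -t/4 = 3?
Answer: 5831/360 ≈ 16.197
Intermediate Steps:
t = -12 (t = -4*3 = -12)
Y(U, m) = 1/(2*U)
T(o) = -3 + 1/(-o + (-2 + o)/(2*o)) (T(o) = -3 + 1/(-o + (o - 2)/(o + o)) = -3 + 1/(-o + (-2 + o)/((2*o))) = -3 + 1/(-o + (-2 + o)*(1/(2*o))) = -3 + 1/(-o + (-2 + o)/(2*o)))
D(Q) = -5 - 1/(2*Q)
T(4)*D(t) = ((-6 + 4 - 6*4**2)/(2 - 1*4 + 2*4**2))*(-5 - 1/2/(-12)) = ((-6 + 4 - 6*16)/(2 - 4 + 2*16))*(-5 - 1/2*(-1/12)) = ((-6 + 4 - 96)/(2 - 4 + 32))*(-5 + 1/24) = (-98/30)*(-119/24) = ((1/30)*(-98))*(-119/24) = -49/15*(-119/24) = 5831/360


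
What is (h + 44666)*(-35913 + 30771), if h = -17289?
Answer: -140772534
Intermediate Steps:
(h + 44666)*(-35913 + 30771) = (-17289 + 44666)*(-35913 + 30771) = 27377*(-5142) = -140772534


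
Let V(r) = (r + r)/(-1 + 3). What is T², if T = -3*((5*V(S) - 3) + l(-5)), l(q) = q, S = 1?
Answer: 81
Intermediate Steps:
V(r) = r (V(r) = (2*r)/2 = (2*r)*(½) = r)
T = 9 (T = -3*((5*1 - 3) - 5) = -3*((5 - 3) - 5) = -3*(2 - 5) = -3*(-3) = 9)
T² = 9² = 81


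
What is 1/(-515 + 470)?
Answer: -1/45 ≈ -0.022222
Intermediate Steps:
1/(-515 + 470) = 1/(-45) = -1/45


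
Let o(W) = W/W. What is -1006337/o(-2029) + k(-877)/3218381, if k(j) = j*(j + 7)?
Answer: -3238775117407/3218381 ≈ -1.0063e+6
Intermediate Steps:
k(j) = j*(7 + j)
o(W) = 1
-1006337/o(-2029) + k(-877)/3218381 = -1006337/1 - 877*(7 - 877)/3218381 = -1006337*1 - 877*(-870)*(1/3218381) = -1006337 + 762990*(1/3218381) = -1006337 + 762990/3218381 = -3238775117407/3218381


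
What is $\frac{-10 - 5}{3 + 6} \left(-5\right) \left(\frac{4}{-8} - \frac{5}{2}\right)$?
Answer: $-25$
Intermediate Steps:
$\frac{-10 - 5}{3 + 6} \left(-5\right) \left(\frac{4}{-8} - \frac{5}{2}\right) = - \frac{15}{9} \left(-5\right) \left(4 \left(- \frac{1}{8}\right) - \frac{5}{2}\right) = \left(-15\right) \frac{1}{9} \left(-5\right) \left(- \frac{1}{2} - \frac{5}{2}\right) = \left(- \frac{5}{3}\right) \left(-5\right) \left(-3\right) = \frac{25}{3} \left(-3\right) = -25$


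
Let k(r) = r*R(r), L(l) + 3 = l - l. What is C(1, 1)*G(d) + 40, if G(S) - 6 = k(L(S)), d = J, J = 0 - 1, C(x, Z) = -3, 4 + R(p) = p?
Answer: -41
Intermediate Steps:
R(p) = -4 + p
J = -1
L(l) = -3 (L(l) = -3 + (l - l) = -3 + 0 = -3)
k(r) = r*(-4 + r)
d = -1
G(S) = 27 (G(S) = 6 - 3*(-4 - 3) = 6 - 3*(-7) = 6 + 21 = 27)
C(1, 1)*G(d) + 40 = -3*27 + 40 = -81 + 40 = -41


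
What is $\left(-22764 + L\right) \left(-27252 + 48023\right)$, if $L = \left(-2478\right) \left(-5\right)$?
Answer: $-215478354$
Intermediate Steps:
$L = 12390$
$\left(-22764 + L\right) \left(-27252 + 48023\right) = \left(-22764 + 12390\right) \left(-27252 + 48023\right) = \left(-10374\right) 20771 = -215478354$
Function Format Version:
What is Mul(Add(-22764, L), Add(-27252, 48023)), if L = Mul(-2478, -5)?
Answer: -215478354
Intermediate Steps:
L = 12390
Mul(Add(-22764, L), Add(-27252, 48023)) = Mul(Add(-22764, 12390), Add(-27252, 48023)) = Mul(-10374, 20771) = -215478354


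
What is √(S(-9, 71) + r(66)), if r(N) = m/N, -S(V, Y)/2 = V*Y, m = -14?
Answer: √1391511/33 ≈ 35.746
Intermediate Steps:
S(V, Y) = -2*V*Y
r(N) = -14/N
√(S(-9, 71) + r(66)) = √(-2*(-9)*71 - 14/66) = √(1278 - 14*1/66) = √(1278 - 7/33) = √(42167/33) = √1391511/33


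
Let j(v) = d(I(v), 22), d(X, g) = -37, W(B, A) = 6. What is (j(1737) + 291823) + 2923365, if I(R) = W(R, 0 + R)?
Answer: 3215151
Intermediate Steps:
I(R) = 6
j(v) = -37
(j(1737) + 291823) + 2923365 = (-37 + 291823) + 2923365 = 291786 + 2923365 = 3215151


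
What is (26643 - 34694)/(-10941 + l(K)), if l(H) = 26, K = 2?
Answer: 8051/10915 ≈ 0.73761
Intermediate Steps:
(26643 - 34694)/(-10941 + l(K)) = (26643 - 34694)/(-10941 + 26) = -8051/(-10915) = -8051*(-1/10915) = 8051/10915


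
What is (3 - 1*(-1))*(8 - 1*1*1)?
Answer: 28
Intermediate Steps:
(3 - 1*(-1))*(8 - 1*1*1) = (3 + 1)*(8 - 1*1) = 4*(8 - 1) = 4*7 = 28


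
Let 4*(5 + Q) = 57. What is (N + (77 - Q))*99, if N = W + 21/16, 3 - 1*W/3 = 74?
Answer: -227997/16 ≈ -14250.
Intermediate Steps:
W = -213 (W = 9 - 3*74 = 9 - 222 = -213)
Q = 37/4 (Q = -5 + (¼)*57 = -5 + 57/4 = 37/4 ≈ 9.2500)
N = -3387/16 (N = -213 + 21/16 = -3387/16 ≈ -211.69)
(N + (77 - Q))*99 = (-3387/16 + (77 - 1*37/4))*99 = (-3387/16 + (77 - 37/4))*99 = (-3387/16 + 271/4)*99 = -2303/16*99 = -227997/16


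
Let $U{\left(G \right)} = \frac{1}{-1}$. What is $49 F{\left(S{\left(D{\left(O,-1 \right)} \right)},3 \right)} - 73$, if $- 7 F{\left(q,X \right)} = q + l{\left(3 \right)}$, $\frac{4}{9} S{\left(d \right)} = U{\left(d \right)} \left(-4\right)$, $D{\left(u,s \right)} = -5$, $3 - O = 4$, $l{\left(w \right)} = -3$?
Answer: $-115$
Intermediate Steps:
$O = -1$ ($O = 3 - 4 = -1$)
$U{\left(G \right)} = -1$
$S{\left(d \right)} = 9$ ($S{\left(d \right)} = \frac{9 \left(\left(-1\right) \left(-4\right)\right)}{4} = \frac{9}{4} \cdot 4 = 9$)
$F{\left(q,X \right)} = \frac{3}{7} - \frac{q}{7}$ ($F{\left(q,X \right)} = - \frac{q - 3}{7} = - \frac{-3 + q}{7} = \frac{3}{7} - \frac{q}{7}$)
$49 F{\left(S{\left(D{\left(O,-1 \right)} \right)},3 \right)} - 73 = 49 \left(\frac{3}{7} - \frac{9}{7}\right) - 73 = 49 \left(- \frac{6}{7}\right) - 73 = -42 - 73 = -115$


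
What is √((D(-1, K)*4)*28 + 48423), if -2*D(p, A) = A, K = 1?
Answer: √48367 ≈ 219.93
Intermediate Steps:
D(p, A) = -A/2
√((D(-1, K)*4)*28 + 48423) = √((-½*1*4)*28 + 48423) = √(-½*4*28 + 48423) = √(-2*28 + 48423) = √(-56 + 48423) = √48367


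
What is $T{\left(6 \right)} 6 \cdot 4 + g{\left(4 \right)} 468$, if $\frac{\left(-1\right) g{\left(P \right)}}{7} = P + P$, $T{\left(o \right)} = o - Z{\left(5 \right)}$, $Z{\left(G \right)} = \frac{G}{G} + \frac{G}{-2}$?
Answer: $-26028$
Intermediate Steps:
$Z{\left(G \right)} = 1 - \frac{G}{2}$ ($Z{\left(G \right)} = 1 + G \left(- \frac{1}{2}\right) = 1 - \frac{G}{2}$)
$T{\left(o \right)} = \frac{3}{2} + o$ ($T{\left(o \right)} = o - \left(1 - \frac{5}{2}\right) = o - - \frac{3}{2} = o + \frac{3}{2} = \frac{3}{2} + o$)
$g{\left(P \right)} = - 14 P$ ($g{\left(P \right)} = - 7 \left(P + P\right) = - 7 \cdot 2 P = - 14 P$)
$T{\left(6 \right)} 6 \cdot 4 + g{\left(4 \right)} 468 = \left(\frac{3}{2} + 6\right) 6 \cdot 4 + \left(-14\right) 4 \cdot 468 = \frac{15}{2} \cdot 6 \cdot 4 - 26208 = 45 \cdot 4 - 26208 = 180 - 26208 = -26028$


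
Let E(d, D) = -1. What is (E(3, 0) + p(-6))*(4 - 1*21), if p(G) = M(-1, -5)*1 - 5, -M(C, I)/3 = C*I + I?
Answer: 102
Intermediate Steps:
M(C, I) = -3*I - 3*C*I (M(C, I) = -3*(C*I + I) = -3*(I + C*I) = -3*I - 3*C*I)
p(G) = -5 (p(G) = -3*(-5)*(1 - 1)*1 - 5 = -3*(-5)*0*1 - 5 = 0*1 - 5 = 0 - 5 = -5)
(E(3, 0) + p(-6))*(4 - 1*21) = (-1 - 5)*(4 - 1*21) = -6*(4 - 21) = -6*(-17) = 102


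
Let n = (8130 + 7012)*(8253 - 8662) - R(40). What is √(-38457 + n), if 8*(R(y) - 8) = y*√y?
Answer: √(-6231543 - 10*√10) ≈ 2496.3*I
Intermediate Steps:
R(y) = 8 + y^(3/2)/8 (R(y) = 8 + (y*√y)/8 = 8 + y^(3/2)/8)
n = -6193086 - 10*√10 (n = (8130 + 7012)*(8253 - 8662) - (8 + 40^(3/2)/8) = 15142*(-409) - (8 + (80*√10)/8) = -6193078 - (8 + 10*√10) = -6193078 + (-8 - 10*√10) = -6193086 - 10*√10 ≈ -6.1931e+6)
√(-38457 + n) = √(-38457 + (-6193086 - 10*√10)) = √(-6231543 - 10*√10)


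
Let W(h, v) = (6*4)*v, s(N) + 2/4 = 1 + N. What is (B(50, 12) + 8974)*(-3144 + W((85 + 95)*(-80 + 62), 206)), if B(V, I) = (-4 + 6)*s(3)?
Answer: 16165800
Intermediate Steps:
s(N) = 1/2 + N (s(N) = -1/2 + (1 + N) = 1/2 + N)
B(V, I) = 7 (B(V, I) = (-4 + 6)*(1/2 + 3) = 2*(7/2) = 7)
W(h, v) = 24*v
(B(50, 12) + 8974)*(-3144 + W((85 + 95)*(-80 + 62), 206)) = (7 + 8974)*(-3144 + 24*206) = 8981*(-3144 + 4944) = 8981*1800 = 16165800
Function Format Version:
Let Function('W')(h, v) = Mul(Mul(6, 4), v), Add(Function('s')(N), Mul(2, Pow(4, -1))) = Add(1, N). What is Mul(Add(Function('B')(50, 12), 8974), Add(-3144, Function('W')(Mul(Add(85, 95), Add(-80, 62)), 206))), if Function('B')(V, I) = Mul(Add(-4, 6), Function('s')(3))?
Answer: 16165800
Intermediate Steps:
Function('s')(N) = Add(Rational(1, 2), N) (Function('s')(N) = Add(Rational(-1, 2), Add(1, N)) = Add(Rational(1, 2), N))
Function('B')(V, I) = 7 (Function('B')(V, I) = Mul(Add(-4, 6), Add(Rational(1, 2), 3)) = Mul(2, Rational(7, 2)) = 7)
Function('W')(h, v) = Mul(24, v)
Mul(Add(Function('B')(50, 12), 8974), Add(-3144, Function('W')(Mul(Add(85, 95), Add(-80, 62)), 206))) = Mul(Add(7, 8974), Add(-3144, Mul(24, 206))) = Mul(8981, Add(-3144, 4944)) = Mul(8981, 1800) = 16165800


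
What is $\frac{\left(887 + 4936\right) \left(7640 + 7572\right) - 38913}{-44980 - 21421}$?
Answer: $- \frac{88540563}{66401} \approx -1333.4$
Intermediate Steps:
$\frac{\left(887 + 4936\right) \left(7640 + 7572\right) - 38913}{-44980 - 21421} = \frac{5823 \cdot 15212 - 38913}{-66401} = \left(88579476 - 38913\right) \left(- \frac{1}{66401}\right) = 88540563 \left(- \frac{1}{66401}\right) = - \frac{88540563}{66401}$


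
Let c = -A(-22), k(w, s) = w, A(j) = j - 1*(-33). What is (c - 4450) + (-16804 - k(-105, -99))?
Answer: -21160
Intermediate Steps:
A(j) = 33 + j (A(j) = j + 33 = 33 + j)
c = -11 (c = -(33 - 22) = -1*11 = -11)
(c - 4450) + (-16804 - k(-105, -99)) = (-11 - 4450) + (-16804 - 1*(-105)) = -4461 + (-16804 + 105) = -4461 - 16699 = -21160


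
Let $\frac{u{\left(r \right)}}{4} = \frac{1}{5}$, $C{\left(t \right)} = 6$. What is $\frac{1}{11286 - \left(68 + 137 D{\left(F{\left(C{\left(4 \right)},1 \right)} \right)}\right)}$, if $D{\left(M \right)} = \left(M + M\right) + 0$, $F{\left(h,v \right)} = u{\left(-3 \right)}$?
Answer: $\frac{5}{54994} \approx 9.0919 \cdot 10^{-5}$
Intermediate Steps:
$u{\left(r \right)} = \frac{4}{5}$
$F{\left(h,v \right)} = \frac{4}{5}$
$D{\left(M \right)} = 2 M$ ($D{\left(M \right)} = 2 M + 0 = 2 M$)
$\frac{1}{11286 - \left(68 + 137 D{\left(F{\left(C{\left(4 \right)},1 \right)} \right)}\right)} = \frac{1}{11286 - \left(68 + 137 \cdot 2 \cdot \frac{4}{5}\right)} = \frac{1}{11286 - \frac{1436}{5}} = \frac{1}{\frac{54994}{5}} = \frac{5}{54994}$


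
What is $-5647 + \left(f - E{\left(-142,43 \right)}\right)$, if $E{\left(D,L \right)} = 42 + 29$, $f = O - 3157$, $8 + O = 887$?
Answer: $-7996$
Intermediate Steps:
$O = 879$ ($O = -8 + 887 = 879$)
$f = -2278$ ($f = 879 - 3157 = -2278$)
$E{\left(D,L \right)} = 71$
$-5647 + \left(f - E{\left(-142,43 \right)}\right) = -5647 - 2349 = -7996$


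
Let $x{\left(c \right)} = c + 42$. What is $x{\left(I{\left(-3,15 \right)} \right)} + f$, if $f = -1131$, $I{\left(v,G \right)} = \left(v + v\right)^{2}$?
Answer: $-1053$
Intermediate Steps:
$I{\left(v,G \right)} = 4 v^{2}$ ($I{\left(v,G \right)} = \left(2 v\right)^{2} = 4 v^{2}$)
$x{\left(c \right)} = 42 + c$
$x{\left(I{\left(-3,15 \right)} \right)} + f = \left(42 + 4 \left(-3\right)^{2}\right) - 1131 = \left(42 + 4 \cdot 9\right) - 1131 = \left(42 + 36\right) - 1131 = 78 - 1131 = -1053$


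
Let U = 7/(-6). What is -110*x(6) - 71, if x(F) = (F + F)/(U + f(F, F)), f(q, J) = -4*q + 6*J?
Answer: -2507/13 ≈ -192.85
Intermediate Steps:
U = -7/6 (U = 7*(-⅙) = -7/6 ≈ -1.1667)
x(F) = 2*F/(-7/6 + 2*F) (x(F) = (F + F)/(-7/6 + (-4*F + 6*F)) = (2*F)/(-7/6 + 2*F) = 2*F/(-7/6 + 2*F))
-110*x(6) - 71 = -1320*6/(-7 + 12*6) - 71 = -1320*6/(-7 + 72) - 71 = -1320*6/65 - 71 = -110*72/65 - 71 = -1584/13 - 71 = -2507/13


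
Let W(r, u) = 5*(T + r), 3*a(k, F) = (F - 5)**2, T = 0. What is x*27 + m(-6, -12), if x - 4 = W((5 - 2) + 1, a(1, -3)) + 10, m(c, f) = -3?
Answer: 915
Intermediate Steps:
a(k, F) = (-5 + F)**2/3 (a(k, F) = (F - 5)**2/3 = (-5 + F)**2/3)
W(r, u) = 5*r (W(r, u) = 5*(0 + r) = 5*r)
x = 34 (x = 4 + (5*((5 - 2) + 1) + 10) = 4 + (5*(3 + 1) + 10) = 4 + (5*4 + 10) = 4 + (20 + 10) = 4 + 30 = 34)
x*27 + m(-6, -12) = 34*27 - 3 = 918 - 3 = 915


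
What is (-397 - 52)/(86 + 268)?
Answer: -449/354 ≈ -1.2684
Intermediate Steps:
(-397 - 52)/(86 + 268) = -449/354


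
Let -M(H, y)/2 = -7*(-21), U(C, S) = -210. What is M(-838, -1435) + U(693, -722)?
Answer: -504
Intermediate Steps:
M(H, y) = -294 (M(H, y) = -(-14)*(-21) = -2*147 = -294)
M(-838, -1435) + U(693, -722) = -294 - 210 = -504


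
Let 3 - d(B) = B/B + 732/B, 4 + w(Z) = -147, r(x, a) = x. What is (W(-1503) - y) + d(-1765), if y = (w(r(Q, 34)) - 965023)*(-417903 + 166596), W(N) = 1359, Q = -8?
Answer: -428109541564873/1765 ≈ -2.4256e+11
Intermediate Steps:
w(Z) = -151 (w(Z) = -4 - 147 = -151)
y = 242554982418 (y = (-151 - 965023)*(-417903 + 166596) = -965174*(-251307) = 242554982418)
d(B) = 2 - 732/B (d(B) = 3 - (B/B + 732/B) = 3 - (1 + 732/B) = 3 + (-1 - 732/B) = 2 - 732/B)
(W(-1503) - y) + d(-1765) = (1359 - 1*242554982418) + (2 - 732/(-1765)) = (1359 - 242554982418) + (2 - 732*(-1/1765)) = -242554981059 + (2 + 732/1765) = -242554981059 + 4262/1765 = -428109541564873/1765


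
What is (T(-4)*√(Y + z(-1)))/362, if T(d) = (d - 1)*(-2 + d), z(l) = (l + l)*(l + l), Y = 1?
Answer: 15*√5/181 ≈ 0.18531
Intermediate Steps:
z(l) = 4*l² (z(l) = (2*l)*(2*l) = 4*l²)
T(d) = (-1 + d)*(-2 + d)
(T(-4)*√(Y + z(-1)))/362 = ((2 + (-4)² - 3*(-4))*√(1 + 4*(-1)²))/362 = ((2 + 16 + 12)*√(1 + 4*1))*(1/362) = (30*√(1 + 4))*(1/362) = (30*√5)*(1/362) = 15*√5/181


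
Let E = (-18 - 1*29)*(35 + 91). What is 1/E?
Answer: -1/5922 ≈ -0.00016886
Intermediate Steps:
E = -5922 (E = (-18 - 29)*126 = -47*126 = -5922)
1/E = 1/(-5922) = -1/5922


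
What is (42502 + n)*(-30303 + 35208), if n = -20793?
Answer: 106482645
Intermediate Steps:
(42502 + n)*(-30303 + 35208) = (42502 - 20793)*(-30303 + 35208) = 21709*4905 = 106482645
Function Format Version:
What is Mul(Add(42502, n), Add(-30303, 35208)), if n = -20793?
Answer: 106482645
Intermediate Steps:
Mul(Add(42502, n), Add(-30303, 35208)) = Mul(Add(42502, -20793), Add(-30303, 35208)) = Mul(21709, 4905) = 106482645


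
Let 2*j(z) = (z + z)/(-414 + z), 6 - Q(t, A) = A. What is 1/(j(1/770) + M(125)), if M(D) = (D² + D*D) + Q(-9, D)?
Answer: 318779/9923909048 ≈ 3.2122e-5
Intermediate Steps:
Q(t, A) = 6 - A
j(z) = z/(-414 + z) (j(z) = ((z + z)/(-414 + z))/2 = ((2*z)/(-414 + z))/2 = (2*z/(-414 + z))/2 = z/(-414 + z))
M(D) = 6 - D + 2*D² (M(D) = (D² + D*D) + (6 - D) = (D² + D²) + (6 - D) = 2*D² + (6 - D) = 6 - D + 2*D²)
1/(j(1/770) + M(125)) = 1/(1/(770*(-414 + 1/770)) + (6 - 1*125 + 2*125²)) = 1/(1/(770*(-414 + 1/770)) + (6 - 125 + 2*15625)) = 1/(1/(770*(-318779/770)) + (6 - 125 + 31250)) = 1/((1/770)*(-770/318779) + 31131) = 1/(-1/318779 + 31131) = 1/(9923909048/318779) = 318779/9923909048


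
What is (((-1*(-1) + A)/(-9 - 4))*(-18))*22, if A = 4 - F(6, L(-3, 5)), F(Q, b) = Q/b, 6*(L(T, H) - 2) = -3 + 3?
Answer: 792/13 ≈ 60.923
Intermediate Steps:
L(T, H) = 2 (L(T, H) = 2 + (-3 + 3)/6 = 2 + (⅙)*0 = 2 + 0 = 2)
A = 1 (A = 4 - 6/2 = 4 - 1*3 = 4 - 3 = 1)
(((-1*(-1) + A)/(-9 - 4))*(-18))*22 = (((-1*(-1) + 1)/(-9 - 4))*(-18))*22 = (((1 + 1)/(-13))*(-18))*22 = ((2*(-1/13))*(-18))*22 = -2/13*(-18)*22 = (36/13)*22 = 792/13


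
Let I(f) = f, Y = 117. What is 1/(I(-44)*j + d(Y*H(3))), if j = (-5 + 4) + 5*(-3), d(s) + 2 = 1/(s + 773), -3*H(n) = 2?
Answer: 695/487891 ≈ 0.0014245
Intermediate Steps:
H(n) = -2/3 (H(n) = -1/3*2 = -2/3)
d(s) = -2 + 1/(773 + s) (d(s) = -2 + 1/(s + 773) = -2 + 1/(773 + s))
j = -16 (j = -1 - 15 = -16)
1/(I(-44)*j + d(Y*H(3))) = 1/(-44*(-16) + (-1545 - 234*(-2)/3)/(773 + 117*(-2/3))) = 1/(704 + (-1545 - 2*(-78))/(773 - 78)) = 1/(704 + (-1545 + 156)/695) = 1/(704 + (1/695)*(-1389)) = 1/(704 - 1389/695) = 1/(487891/695) = 695/487891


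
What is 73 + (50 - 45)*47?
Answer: 308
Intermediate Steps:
73 + (50 - 45)*47 = 73 + 5*47 = 73 + 235 = 308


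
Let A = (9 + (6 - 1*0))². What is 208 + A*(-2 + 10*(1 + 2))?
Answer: 6508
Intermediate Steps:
A = 225 (A = (9 + (6 + 0))² = (9 + 6)² = 15² = 225)
208 + A*(-2 + 10*(1 + 2)) = 208 + 225*(-2 + 10*(1 + 2)) = 208 + 225*(-2 + 10*3) = 208 + 225*(-2 + 30) = 208 + 225*28 = 208 + 6300 = 6508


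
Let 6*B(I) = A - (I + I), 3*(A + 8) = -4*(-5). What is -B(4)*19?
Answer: 266/9 ≈ 29.556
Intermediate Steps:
A = -4/3 (A = -8 + (-4*(-5))/3 = -8 + (⅓)*20 = -8 + 20/3 = -4/3 ≈ -1.3333)
B(I) = -2/9 - I/3 (B(I) = (-4/3 - (I + I))/6 = (-4/3 - 2*I)/6 = -2/9 - I/3)
-B(4)*19 = -(-2/9 - ⅓*4)*19 = -(-2/9 - 4/3)*19 = -1*(-14/9)*19 = (14/9)*19 = 266/9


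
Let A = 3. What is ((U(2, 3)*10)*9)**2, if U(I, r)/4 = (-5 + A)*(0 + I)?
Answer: 2073600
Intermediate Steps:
U(I, r) = -8*I (U(I, r) = 4*((-5 + 3)*(0 + I)) = 4*(-2*I) = -8*I)
((U(2, 3)*10)*9)**2 = ((-8*2*10)*9)**2 = (-16*10*9)**2 = (-160*9)**2 = (-1440)**2 = 2073600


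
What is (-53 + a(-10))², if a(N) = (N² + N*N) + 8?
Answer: 24025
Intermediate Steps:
a(N) = 8 + 2*N² (a(N) = (N² + N²) + 8 = 2*N² + 8 = 8 + 2*N²)
(-53 + a(-10))² = (-53 + (8 + 2*(-10)²))² = (-53 + (8 + 2*100))² = (-53 + (8 + 200))² = (-53 + 208)² = 155² = 24025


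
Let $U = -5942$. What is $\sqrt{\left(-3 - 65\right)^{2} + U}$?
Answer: $i \sqrt{1318} \approx 36.304 i$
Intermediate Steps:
$\sqrt{\left(-3 - 65\right)^{2} + U} = \sqrt{\left(-3 - 65\right)^{2} - 5942} = \sqrt{\left(-68\right)^{2} - 5942} = \sqrt{4624 - 5942} = \sqrt{-1318} = i \sqrt{1318}$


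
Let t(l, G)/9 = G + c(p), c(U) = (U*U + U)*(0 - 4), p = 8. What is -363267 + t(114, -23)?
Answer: -366066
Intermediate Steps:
c(U) = -4*U - 4*U² (c(U) = (U² + U)*(-4) = (U + U²)*(-4) = -4*U - 4*U²)
t(l, G) = -2592 + 9*G (t(l, G) = 9*(G - 4*8*(1 + 8)) = 9*(G - 4*8*9) = 9*(G - 288) = 9*(-288 + G) = -2592 + 9*G)
-363267 + t(114, -23) = -363267 + (-2592 + 9*(-23)) = -363267 + (-2592 - 207) = -363267 - 2799 = -366066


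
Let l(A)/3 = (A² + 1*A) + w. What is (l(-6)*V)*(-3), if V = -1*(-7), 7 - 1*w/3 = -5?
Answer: -4158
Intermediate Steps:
w = 36 (w = 21 - 3*(-5) = 21 + 15 = 36)
V = 7
l(A) = 108 + 3*A + 3*A² (l(A) = 3*((A² + 1*A) + 36) = 3*((A² + A) + 36) = 3*((A + A²) + 36) = 3*(36 + A + A²) = 108 + 3*A + 3*A²)
(l(-6)*V)*(-3) = ((108 + 3*(-6) + 3*(-6)²)*7)*(-3) = ((108 - 18 + 3*36)*7)*(-3) = ((108 - 18 + 108)*7)*(-3) = (198*7)*(-3) = 1386*(-3) = -4158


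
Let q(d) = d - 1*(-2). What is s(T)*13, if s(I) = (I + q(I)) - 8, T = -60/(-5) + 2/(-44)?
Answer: 2561/11 ≈ 232.82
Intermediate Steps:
q(d) = 2 + d (q(d) = d + 2 = 2 + d)
T = 263/22 (T = -60*(-⅕) + 2*(-1/44) = 12 - 1/22 = 263/22 ≈ 11.955)
s(I) = -6 + 2*I (s(I) = (I + (2 + I)) - 8 = (2 + 2*I) - 8 = -6 + 2*I)
s(T)*13 = (-6 + 2*(263/22))*13 = (-6 + 263/11)*13 = (197/11)*13 = 2561/11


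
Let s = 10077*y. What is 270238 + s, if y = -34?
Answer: -72380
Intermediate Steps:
s = -342618 (s = 10077*(-34) = -342618)
270238 + s = 270238 - 342618 = -72380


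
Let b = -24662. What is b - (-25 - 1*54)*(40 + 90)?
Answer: -14392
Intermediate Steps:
b - (-25 - 1*54)*(40 + 90) = -24662 - (-25 - 1*54)*(40 + 90) = -24662 - (-25 - 54)*130 = -24662 - (-79)*130 = -24662 - 1*(-10270) = -24662 + 10270 = -14392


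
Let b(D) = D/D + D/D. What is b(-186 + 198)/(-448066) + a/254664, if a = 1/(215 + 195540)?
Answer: -49851527287/11168437403473560 ≈ -4.4636e-6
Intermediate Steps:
a = 1/195755 ≈ 5.1084e-6
b(D) = 2 (b(D) = 1 + 1 = 2)
b(-186 + 198)/(-448066) + a/254664 = 2/(-448066) + (1/195755)/254664 = 2*(-1/448066) + (1/195755)*(1/254664) = -1/224033 + 1/49851751320 = -49851527287/11168437403473560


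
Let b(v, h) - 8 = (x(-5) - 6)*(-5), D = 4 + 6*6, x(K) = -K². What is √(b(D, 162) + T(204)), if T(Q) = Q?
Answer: √367 ≈ 19.157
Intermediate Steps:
D = 40 (D = 4 + 36 = 40)
b(v, h) = 163 (b(v, h) = 8 + (-1*(-5)² - 6)*(-5) = 8 + (-1*25 - 6)*(-5) = 8 + (-25 - 6)*(-5) = 8 - 31*(-5) = 8 + 155 = 163)
√(b(D, 162) + T(204)) = √(163 + 204) = √367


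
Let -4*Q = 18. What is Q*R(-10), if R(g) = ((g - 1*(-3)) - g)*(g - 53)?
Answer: 1701/2 ≈ 850.50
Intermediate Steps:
Q = -9/2 (Q = -¼*18 = -9/2 ≈ -4.5000)
R(g) = -159 + 3*g (R(g) = ((g + 3) - g)*(-53 + g) = ((3 + g) - g)*(-53 + g) = 3*(-53 + g) = -159 + 3*g)
Q*R(-10) = -9*(-159 + 3*(-10))/2 = -9*(-159 - 30)/2 = -9/2*(-189) = 1701/2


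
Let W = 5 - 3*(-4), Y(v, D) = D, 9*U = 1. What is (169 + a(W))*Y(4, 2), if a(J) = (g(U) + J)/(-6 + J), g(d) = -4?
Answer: 3744/11 ≈ 340.36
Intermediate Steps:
U = 1/9 (U = (1/9)*1 = 1/9 ≈ 0.11111)
W = 17 (W = 5 + 12 = 17)
a(J) = (-4 + J)/(-6 + J)
(169 + a(W))*Y(4, 2) = (169 + (-4 + 17)/(-6 + 17))*2 = (169 + 13/11)*2 = (1872/11)*2 = 3744/11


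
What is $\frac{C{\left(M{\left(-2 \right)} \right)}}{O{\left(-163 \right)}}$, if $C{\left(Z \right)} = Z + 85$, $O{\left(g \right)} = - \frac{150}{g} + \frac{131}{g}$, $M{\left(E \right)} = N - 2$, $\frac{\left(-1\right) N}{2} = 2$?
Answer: $\frac{12877}{19} \approx 677.74$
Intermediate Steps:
$N = -4$ ($N = \left(-2\right) 2 = -4$)
$M{\left(E \right)} = -6$ ($M{\left(E \right)} = -4 - 2 = -6$)
$O{\left(g \right)} = - \frac{19}{g}$
$C{\left(Z \right)} = 85 + Z$
$\frac{C{\left(M{\left(-2 \right)} \right)}}{O{\left(-163 \right)}} = \frac{85 - 6}{\left(-19\right) \frac{1}{-163}} = \frac{79}{\left(-19\right) \left(- \frac{1}{163}\right)} = \frac{79}{\frac{19}{163}} = 79 \cdot \frac{163}{19} = \frac{12877}{19}$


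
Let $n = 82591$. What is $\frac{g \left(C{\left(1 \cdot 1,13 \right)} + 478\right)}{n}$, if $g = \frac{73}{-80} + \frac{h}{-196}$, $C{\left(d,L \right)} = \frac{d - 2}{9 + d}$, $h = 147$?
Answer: $- \frac{635607}{66072800} \approx -0.0096198$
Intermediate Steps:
$C{\left(d,L \right)} = \frac{-2 + d}{9 + d}$
$g = - \frac{133}{80}$ ($g = \frac{73}{-80} + \frac{147}{-196} = 73 \left(- \frac{1}{80}\right) + 147 \left(- \frac{1}{196}\right) = - \frac{73}{80} - \frac{3}{4} = - \frac{133}{80} \approx -1.6625$)
$\frac{g \left(C{\left(1 \cdot 1,13 \right)} + 478\right)}{n} = \frac{\left(- \frac{133}{80}\right) \left(\frac{-2 + 1 \cdot 1}{9 + 1 \cdot 1} + 478\right)}{82591} = - \frac{133 \left(\frac{-2 + 1}{9 + 1} + 478\right)}{80} \cdot \frac{1}{82591} = - \frac{133 \left(\frac{1}{10} \left(-1\right) + 478\right)}{80} \cdot \frac{1}{82591} = - \frac{133 \left(- \frac{1}{10} + 478\right)}{80} \cdot \frac{1}{82591} = \left(- \frac{133}{80}\right) \frac{4779}{10} \cdot \frac{1}{82591} = \left(- \frac{635607}{800}\right) \frac{1}{82591} = - \frac{635607}{66072800}$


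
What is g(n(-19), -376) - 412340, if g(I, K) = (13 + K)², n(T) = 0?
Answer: -280571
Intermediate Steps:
g(n(-19), -376) - 412340 = (13 - 376)² - 412340 = (-363)² - 412340 = 131769 - 412340 = -280571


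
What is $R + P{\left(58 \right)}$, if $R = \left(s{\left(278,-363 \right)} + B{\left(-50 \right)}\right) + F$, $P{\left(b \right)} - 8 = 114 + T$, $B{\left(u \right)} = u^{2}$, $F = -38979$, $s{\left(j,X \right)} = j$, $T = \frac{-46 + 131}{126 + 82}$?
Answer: $- \frac{7504347}{208} \approx -36079.0$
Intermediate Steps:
$T = \frac{85}{208} \approx 0.40865$
$P{\left(b \right)} = \frac{25461}{208}$ ($P{\left(b \right)} = 8 + \left(114 + \frac{85}{208}\right) = 8 + \frac{23797}{208} = \frac{25461}{208}$)
$R = -36201$ ($R = \left(278 + \left(-50\right)^{2}\right) - 38979 = \left(278 + 2500\right) - 38979 = 2778 - 38979 = -36201$)
$R + P{\left(58 \right)} = -36201 + \frac{25461}{208} = - \frac{7504347}{208}$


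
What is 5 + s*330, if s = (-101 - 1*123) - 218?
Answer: -145855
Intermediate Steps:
s = -442 (s = (-101 - 123) - 218 = -224 - 218 = -442)
5 + s*330 = 5 - 442*330 = 5 - 145860 = -145855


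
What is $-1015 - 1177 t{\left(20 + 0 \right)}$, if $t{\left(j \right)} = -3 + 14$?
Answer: $-13962$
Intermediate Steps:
$t{\left(j \right)} = 11$
$-1015 - 1177 t{\left(20 + 0 \right)} = -1015 - 12947 = -13962$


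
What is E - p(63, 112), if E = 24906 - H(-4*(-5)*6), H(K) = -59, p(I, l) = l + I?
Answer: 24790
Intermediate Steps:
p(I, l) = I + l
E = 24965 (E = 24906 - 1*(-59) = 24906 + 59 = 24965)
E - p(63, 112) = 24965 - (63 + 112) = 24965 - 1*175 = 24965 - 175 = 24790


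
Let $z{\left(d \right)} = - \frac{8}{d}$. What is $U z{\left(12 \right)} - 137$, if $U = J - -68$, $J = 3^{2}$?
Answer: $- \frac{565}{3} \approx -188.33$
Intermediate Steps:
$J = 9$
$U = 77$ ($U = 9 - -68 = 9 + 68 = 77$)
$U z{\left(12 \right)} - 137 = 77 \left(- \frac{8}{12}\right) - 137 = 77 \left(\left(-8\right) \frac{1}{12}\right) - 137 = 77 \left(- \frac{2}{3}\right) - 137 = - \frac{154}{3} - 137 = - \frac{565}{3}$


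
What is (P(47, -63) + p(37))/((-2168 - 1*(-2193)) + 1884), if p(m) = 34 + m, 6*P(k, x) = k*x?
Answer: -845/3818 ≈ -0.22132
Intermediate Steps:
P(k, x) = k*x/6 (P(k, x) = (k*x)/6 = k*x/6)
(P(47, -63) + p(37))/((-2168 - 1*(-2193)) + 1884) = ((⅙)*47*(-63) + (34 + 37))/((-2168 - 1*(-2193)) + 1884) = (-987/2 + 71)/((-2168 + 2193) + 1884) = -845/(2*(25 + 1884)) = -845/2/1909 = -845/2*1/1909 = -845/3818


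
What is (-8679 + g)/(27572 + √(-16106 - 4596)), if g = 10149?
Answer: 6755140/126705981 - 245*I*√20702/126705981 ≈ 0.053313 - 0.00027821*I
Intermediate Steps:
(-8679 + g)/(27572 + √(-16106 - 4596)) = (-8679 + 10149)/(27572 + √(-16106 - 4596)) = 1470/(27572 + √(-20702)) = 1470/(27572 + I*√20702)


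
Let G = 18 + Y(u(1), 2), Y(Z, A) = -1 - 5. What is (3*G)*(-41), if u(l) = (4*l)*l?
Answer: -1476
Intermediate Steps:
u(l) = 4*l²
Y(Z, A) = -6
G = 12 (G = 18 - 6 = 12)
(3*G)*(-41) = (3*12)*(-41) = 36*(-41) = -1476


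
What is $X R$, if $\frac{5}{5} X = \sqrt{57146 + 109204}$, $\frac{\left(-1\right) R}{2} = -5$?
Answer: $50 \sqrt{6654} \approx 4078.6$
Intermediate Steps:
$R = 10$ ($R = \left(-2\right) \left(-5\right) = 10$)
$X = 5 \sqrt{6654}$ ($X = \sqrt{57146 + 109204} = \sqrt{166350} = 5 \sqrt{6654} \approx 407.86$)
$X R = 5 \sqrt{6654} \cdot 10 = 50 \sqrt{6654}$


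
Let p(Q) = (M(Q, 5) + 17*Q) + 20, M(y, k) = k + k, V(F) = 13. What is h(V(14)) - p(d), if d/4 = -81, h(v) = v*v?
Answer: 5647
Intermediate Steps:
h(v) = v²
M(y, k) = 2*k
d = -324 (d = 4*(-81) = -324)
p(Q) = 30 + 17*Q (p(Q) = (2*5 + 17*Q) + 20 = (10 + 17*Q) + 20 = 30 + 17*Q)
h(V(14)) - p(d) = 13² - (30 + 17*(-324)) = 169 - (30 - 5508) = 169 - 1*(-5478) = 169 + 5478 = 5647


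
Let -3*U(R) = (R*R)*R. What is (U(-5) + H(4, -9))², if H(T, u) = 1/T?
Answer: 253009/144 ≈ 1757.0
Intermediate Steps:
U(R) = -R³/3 (U(R) = -R*R*R/3 = -R²*R/3 = -R³/3)
(U(-5) + H(4, -9))² = (-⅓*(-5)³ + 1/4)² = (-⅓*(-125) + ¼)² = (125/3 + ¼)² = (503/12)² = 253009/144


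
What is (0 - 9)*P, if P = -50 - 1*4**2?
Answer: 594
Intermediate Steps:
P = -66 (P = -50 - 1*16 = -50 - 16 = -66)
(0 - 9)*P = (0 - 9)*(-66) = -9*(-66) = 594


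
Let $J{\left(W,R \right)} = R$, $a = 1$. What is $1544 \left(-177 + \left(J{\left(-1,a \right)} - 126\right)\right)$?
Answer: $-466288$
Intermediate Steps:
$1544 \left(-177 + \left(J{\left(-1,a \right)} - 126\right)\right) = 1544 \left(-177 + \left(1 - 126\right)\right) = 1544 \left(-177 - 125\right) = 1544 \left(-302\right) = -466288$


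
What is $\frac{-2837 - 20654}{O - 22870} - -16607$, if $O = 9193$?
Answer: $\frac{227157430}{13677} \approx 16609.0$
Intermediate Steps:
$\frac{-2837 - 20654}{O - 22870} - -16607 = \frac{-2837 - 20654}{9193 - 22870} - -16607 = - \frac{23491}{-13677} + 16607 = \left(-23491\right) \left(- \frac{1}{13677}\right) + 16607 = \frac{23491}{13677} + 16607 = \frac{227157430}{13677}$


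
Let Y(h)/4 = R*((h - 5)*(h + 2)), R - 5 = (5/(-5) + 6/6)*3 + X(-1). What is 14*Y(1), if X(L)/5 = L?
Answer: 0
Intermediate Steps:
X(L) = 5*L
R = 0 (R = 5 + ((5/(-5) + 6/6)*3 + 5*(-1)) = 5 + ((5*(-1/5) + 6*(1/6))*3 - 5) = 5 + ((-1 + 1)*3 - 5) = 5 + (0*3 - 5) = 5 + (0 - 5) = 5 - 5 = 0)
Y(h) = 0 (Y(h) = 4*(0*((h - 5)*(h + 2))) = 4*(0*((-5 + h)*(2 + h))) = 4*0 = 0)
14*Y(1) = 14*0 = 0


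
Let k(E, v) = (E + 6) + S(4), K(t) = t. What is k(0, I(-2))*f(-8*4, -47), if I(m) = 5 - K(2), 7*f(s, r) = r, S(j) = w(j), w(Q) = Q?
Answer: -470/7 ≈ -67.143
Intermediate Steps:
S(j) = j
f(s, r) = r/7
I(m) = 3 (I(m) = 5 - 1*2 = 5 - 2 = 3)
k(E, v) = 10 + E (k(E, v) = (E + 6) + 4 = (6 + E) + 4 = 10 + E)
k(0, I(-2))*f(-8*4, -47) = (10 + 0)*((⅐)*(-47)) = 10*(-47/7) = -470/7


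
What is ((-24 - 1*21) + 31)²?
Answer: 196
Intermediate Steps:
((-24 - 1*21) + 31)² = ((-24 - 21) + 31)² = (-45 + 31)² = (-14)² = 196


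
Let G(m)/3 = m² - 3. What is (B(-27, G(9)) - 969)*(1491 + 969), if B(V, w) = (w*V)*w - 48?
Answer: -3639395340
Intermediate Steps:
G(m) = -9 + 3*m² (G(m) = 3*(m² - 3) = 3*(-3 + m²) = -9 + 3*m²)
B(V, w) = -48 + V*w² (B(V, w) = (V*w)*w - 48 = V*w² - 48 = -48 + V*w²)
(B(-27, G(9)) - 969)*(1491 + 969) = ((-48 - 27*(-9 + 3*9²)²) - 969)*(1491 + 969) = ((-48 - 27*(-9 + 3*81)²) - 969)*2460 = ((-48 - 27*(-9 + 243)²) - 969)*2460 = ((-48 - 27*234²) - 969)*2460 = ((-48 - 27*54756) - 969)*2460 = ((-48 - 1478412) - 969)*2460 = (-1478460 - 969)*2460 = -1479429*2460 = -3639395340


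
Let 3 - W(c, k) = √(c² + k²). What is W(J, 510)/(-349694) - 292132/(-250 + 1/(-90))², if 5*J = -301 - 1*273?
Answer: -827471660509803/177048324079694 + √1707994/874235 ≈ -4.6722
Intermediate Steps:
J = -574/5 (J = (-301 - 1*273)/5 = (-301 - 273)/5 = (⅕)*(-574) = -574/5 ≈ -114.80)
W(c, k) = 3 - √(c² + k²)
W(J, 510)/(-349694) - 292132/(-250 + 1/(-90))² = (3 - √((-574/5)² + 510²))/(-349694) - 292132/(-250 + 1/(-90))² = (3 - √(329476/25 + 260100))*(-1/349694) - 292132/(-250 - 1/90)² = (3 - √(6831976/25))*(-1/349694) - 292132/((-22501/90)²) = (3 - 2*√1707994/5)*(-1/349694) - 292132/506295001/8100 = (3 - 2*√1707994/5)*(-1/349694) - 292132*8100/506295001 = (-3/349694 + √1707994/874235) - 2366269200/506295001 = -827471660509803/177048324079694 + √1707994/874235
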